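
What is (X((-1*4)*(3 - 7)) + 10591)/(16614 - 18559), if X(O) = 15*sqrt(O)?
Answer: -10651/1945 ≈ -5.4761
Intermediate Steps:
(X((-1*4)*(3 - 7)) + 10591)/(16614 - 18559) = (15*sqrt((-1*4)*(3 - 7)) + 10591)/(16614 - 18559) = (15*sqrt(-4*(-4)) + 10591)/(-1945) = (15*sqrt(16) + 10591)*(-1/1945) = (15*4 + 10591)*(-1/1945) = (60 + 10591)*(-1/1945) = 10651*(-1/1945) = -10651/1945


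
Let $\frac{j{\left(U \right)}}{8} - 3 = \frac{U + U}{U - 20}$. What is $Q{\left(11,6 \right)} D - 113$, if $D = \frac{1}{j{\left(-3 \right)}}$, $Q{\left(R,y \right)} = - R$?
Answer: $- \frac{68053}{600} \approx -113.42$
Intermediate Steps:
$j{\left(U \right)} = 24 + \frac{16 U}{-20 + U}$ ($j{\left(U \right)} = 24 + 8 \frac{U + U}{U - 20} = 24 + 8 \frac{2 U}{-20 + U} = 24 + \frac{16 U}{-20 + U}$)
$D = \frac{23}{600}$ ($D = \frac{1}{40 \frac{1}{-20 - 3} \left(-12 - 3\right)} = \frac{1}{40 \frac{1}{-23} \left(-15\right)} = \frac{1}{40 \left(- \frac{1}{23}\right) \left(-15\right)} = \frac{1}{\frac{600}{23}} = \frac{23}{600} \approx 0.038333$)
$Q{\left(11,6 \right)} D - 113 = \left(-1\right) 11 \cdot \frac{23}{600} - 113 = \left(-11\right) \frac{23}{600} - 113 = - \frac{253}{600} - 113 = - \frac{68053}{600}$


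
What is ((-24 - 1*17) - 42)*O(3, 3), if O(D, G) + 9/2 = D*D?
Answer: -747/2 ≈ -373.50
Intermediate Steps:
O(D, G) = -9/2 + D² (O(D, G) = -9/2 + D*D = -9/2 + D²)
((-24 - 1*17) - 42)*O(3, 3) = ((-24 - 1*17) - 42)*(-9/2 + 3²) = ((-24 - 17) - 42)*(-9/2 + 9) = (-41 - 42)*(9/2) = -83*9/2 = -747/2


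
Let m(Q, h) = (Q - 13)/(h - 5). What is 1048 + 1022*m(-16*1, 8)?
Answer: -26494/3 ≈ -8831.3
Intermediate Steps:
m(Q, h) = (-13 + Q)/(-5 + h)
1048 + 1022*m(-16*1, 8) = 1048 + 1022*((-13 - 16*1)/(-5 + 8)) = 1048 + 1022*((-13 - 16)/3) = 1048 + 1022*((1/3)*(-29)) = 1048 + 1022*(-29/3) = 1048 - 29638/3 = -26494/3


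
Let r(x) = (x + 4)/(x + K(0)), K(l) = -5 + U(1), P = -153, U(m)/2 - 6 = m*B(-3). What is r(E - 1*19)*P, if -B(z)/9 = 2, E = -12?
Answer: -1377/20 ≈ -68.850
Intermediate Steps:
B(z) = -18 (B(z) = -9*2 = -18)
U(m) = 12 - 36*m (U(m) = 12 + 2*(m*(-18)) = 12 + 2*(-18*m) = 12 - 36*m)
K(l) = -29 (K(l) = -5 + (12 - 36*1) = -5 + (12 - 36) = -5 - 24 = -29)
r(x) = (4 + x)/(-29 + x) (r(x) = (x + 4)/(x - 29) = (4 + x)/(-29 + x))
r(E - 1*19)*P = ((4 + (-12 - 1*19))/(-29 + (-12 - 1*19)))*(-153) = ((4 + (-12 - 19))/(-29 + (-12 - 19)))*(-153) = ((4 - 31)/(-29 - 31))*(-153) = (-27/(-60))*(-153) = -1/60*(-27)*(-153) = (9/20)*(-153) = -1377/20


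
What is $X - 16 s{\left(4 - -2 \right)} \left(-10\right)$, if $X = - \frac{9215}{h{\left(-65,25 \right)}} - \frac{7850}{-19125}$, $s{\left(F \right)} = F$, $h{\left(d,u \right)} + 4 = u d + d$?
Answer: $\frac{1251654991}{1295910} \approx 965.85$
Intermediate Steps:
$h{\left(d,u \right)} = -4 + d + d u$ ($h{\left(d,u \right)} = -4 + \left(u d + d\right) = -4 + \left(d u + d\right) = -4 + \left(d + d u\right) = -4 + d + d u$)
$X = \frac{7581391}{1295910}$ ($X = - \frac{9215}{-4 - 65 - 1625} - \frac{7850}{-19125} = - \frac{9215}{-4 - 65 - 1625} - - \frac{314}{765} = - \frac{9215}{-1694} + \frac{314}{765} = \left(-9215\right) \left(- \frac{1}{1694}\right) + \frac{314}{765} = \frac{9215}{1694} + \frac{314}{765} = \frac{7581391}{1295910} \approx 5.8502$)
$X - 16 s{\left(4 - -2 \right)} \left(-10\right) = \frac{7581391}{1295910} - 16 \left(4 - -2\right) \left(-10\right) = \frac{7581391}{1295910} - 16 \left(4 + 2\right) \left(-10\right) = \frac{7581391}{1295910} - 16 \cdot 6 \left(-10\right) = \frac{7581391}{1295910} - 96 \left(-10\right) = \frac{7581391}{1295910} - -960 = \frac{7581391}{1295910} + 960 = \frac{1251654991}{1295910}$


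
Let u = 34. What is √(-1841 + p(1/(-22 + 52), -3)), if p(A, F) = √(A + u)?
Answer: √(-1656900 + 30*√30630)/30 ≈ 42.839*I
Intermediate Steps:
p(A, F) = √(34 + A) (p(A, F) = √(A + 34) = √(34 + A))
√(-1841 + p(1/(-22 + 52), -3)) = √(-1841 + √(34 + 1/(-22 + 52))) = √(-1841 + √(34 + 1/30)) = √(-1841 + √(1021/30)) = √(-1841 + √30630/30)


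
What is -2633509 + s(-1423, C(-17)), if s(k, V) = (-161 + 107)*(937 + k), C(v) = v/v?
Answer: -2607265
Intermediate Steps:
C(v) = 1
s(k, V) = -50598 - 54*k (s(k, V) = -54*(937 + k) = -50598 - 54*k)
-2633509 + s(-1423, C(-17)) = -2633509 + (-50598 - 54*(-1423)) = -2633509 + (-50598 + 76842) = -2633509 + 26244 = -2607265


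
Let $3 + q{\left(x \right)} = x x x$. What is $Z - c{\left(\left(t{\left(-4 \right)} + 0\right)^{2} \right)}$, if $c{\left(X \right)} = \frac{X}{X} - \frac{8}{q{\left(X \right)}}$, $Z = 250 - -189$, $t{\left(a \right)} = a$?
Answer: $\frac{1792742}{4093} \approx 438.0$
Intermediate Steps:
$q{\left(x \right)} = -3 + x^{3}$ ($q{\left(x \right)} = -3 + x x x = -3 + x^{2} x = -3 + x^{3}$)
$Z = 439$ ($Z = 250 + 189 = 439$)
$c{\left(X \right)} = 1 - \frac{8}{-3 + X^{3}}$ ($c{\left(X \right)} = \frac{X}{X} - \frac{8}{-3 + X^{3}} = 1 - \frac{8}{-3 + X^{3}}$)
$Z - c{\left(\left(t{\left(-4 \right)} + 0\right)^{2} \right)} = 439 - \frac{-11 + \left(\left(-4 + 0\right)^{2}\right)^{3}}{-3 + \left(\left(-4 + 0\right)^{2}\right)^{3}} = 439 - \frac{-11 + \left(\left(-4\right)^{2}\right)^{3}}{-3 + \left(\left(-4\right)^{2}\right)^{3}} = 439 - \frac{-11 + 16^{3}}{-3 + 16^{3}} = 439 - \frac{-11 + 4096}{-3 + 4096} = 439 - \frac{1}{4093} \cdot 4085 = 439 - \frac{4085}{4093} = \frac{1792742}{4093}$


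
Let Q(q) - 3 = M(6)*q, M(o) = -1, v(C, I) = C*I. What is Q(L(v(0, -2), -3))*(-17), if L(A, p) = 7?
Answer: 68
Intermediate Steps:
Q(q) = 3 - q
Q(L(v(0, -2), -3))*(-17) = (3 - 1*7)*(-17) = (3 - 7)*(-17) = -4*(-17) = 68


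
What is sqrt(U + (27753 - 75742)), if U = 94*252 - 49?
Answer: 5*I*sqrt(974) ≈ 156.04*I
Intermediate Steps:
U = 23639 (U = 23688 - 49 = 23639)
sqrt(U + (27753 - 75742)) = sqrt(23639 + (27753 - 75742)) = sqrt(23639 - 47989) = sqrt(-24350) = 5*I*sqrt(974)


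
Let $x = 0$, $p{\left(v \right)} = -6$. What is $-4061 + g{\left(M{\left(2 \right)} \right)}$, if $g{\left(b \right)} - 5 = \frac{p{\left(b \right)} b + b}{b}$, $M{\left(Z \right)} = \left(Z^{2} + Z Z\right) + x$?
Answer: $-4061$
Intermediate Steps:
$M{\left(Z \right)} = 2 Z^{2}$ ($M{\left(Z \right)} = \left(Z^{2} + Z Z\right) + 0 = \left(Z^{2} + Z^{2}\right) + 0 = 2 Z^{2} + 0 = 2 Z^{2}$)
$g{\left(b \right)} = 0$ ($g{\left(b \right)} = 5 + \frac{- 6 b + b}{b} = 5 + \frac{\left(-5\right) b}{b} = 5 - 5 = 0$)
$-4061 + g{\left(M{\left(2 \right)} \right)} = -4061 + 0 = -4061$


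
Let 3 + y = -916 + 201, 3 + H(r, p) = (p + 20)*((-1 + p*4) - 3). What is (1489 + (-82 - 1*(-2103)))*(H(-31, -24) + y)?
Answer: -1126710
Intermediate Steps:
H(r, p) = -3 + (-4 + 4*p)*(20 + p) (H(r, p) = -3 + (p + 20)*((-1 + p*4) - 3) = -3 + (20 + p)*((-1 + 4*p) - 3) = -3 + (20 + p)*(-4 + 4*p) = -3 + (-4 + 4*p)*(20 + p))
y = -718 (y = -3 + (-916 + 201) = -3 - 715 = -718)
(1489 + (-82 - 1*(-2103)))*(H(-31, -24) + y) = (1489 + (-82 - 1*(-2103)))*((-83 + 4*(-24)² + 76*(-24)) - 718) = (1489 + (-82 + 2103))*((-83 + 4*576 - 1824) - 718) = (1489 + 2021)*((-83 + 2304 - 1824) - 718) = 3510*(397 - 718) = 3510*(-321) = -1126710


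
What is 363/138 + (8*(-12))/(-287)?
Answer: 39143/13202 ≈ 2.9649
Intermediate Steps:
363/138 + (8*(-12))/(-287) = 363*(1/138) - 96*(-1/287) = 121/46 + 96/287 = 39143/13202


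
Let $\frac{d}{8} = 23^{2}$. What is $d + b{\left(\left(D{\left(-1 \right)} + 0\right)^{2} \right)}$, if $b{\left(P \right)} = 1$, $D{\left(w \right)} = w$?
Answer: $4233$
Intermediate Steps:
$d = 4232$ ($d = 8 \cdot 23^{2} = 8 \cdot 529 = 4232$)
$d + b{\left(\left(D{\left(-1 \right)} + 0\right)^{2} \right)} = 4232 + 1 = 4233$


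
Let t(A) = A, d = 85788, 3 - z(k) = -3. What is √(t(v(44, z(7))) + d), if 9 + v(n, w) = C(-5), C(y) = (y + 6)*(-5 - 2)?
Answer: 2*√21443 ≈ 292.87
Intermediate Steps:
z(k) = 6 (z(k) = 3 - 1*(-3) = 3 + 3 = 6)
C(y) = -42 - 7*y (C(y) = (6 + y)*(-7) = -42 - 7*y)
v(n, w) = -16 (v(n, w) = -9 + (-42 - 7*(-5)) = -9 + (-42 + 35) = -9 - 7 = -16)
√(t(v(44, z(7))) + d) = √(-16 + 85788) = √85772 = 2*√21443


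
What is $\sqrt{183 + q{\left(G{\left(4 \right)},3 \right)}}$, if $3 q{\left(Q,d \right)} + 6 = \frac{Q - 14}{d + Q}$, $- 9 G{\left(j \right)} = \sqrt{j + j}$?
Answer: $\frac{\sqrt{43605 - 3264 \sqrt{2}}}{3 \sqrt{27 - 2 \sqrt{2}}} \approx 13.387$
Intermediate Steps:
$G{\left(j \right)} = - \frac{\sqrt{2} \sqrt{j}}{9}$ ($G{\left(j \right)} = - \frac{\sqrt{j + j}}{9} = - \frac{\sqrt{2 j}}{9} = - \frac{\sqrt{2} \sqrt{j}}{9}$)
$q{\left(Q,d \right)} = -2 + \frac{-14 + Q}{3 \left(Q + d\right)}$ ($q{\left(Q,d \right)} = -2 + \frac{\left(Q - 14\right) \frac{1}{d + Q}}{3} = -2 + \frac{\left(-14 + Q\right) \frac{1}{Q + d}}{3} = -2 + \frac{\frac{1}{Q + d} \left(-14 + Q\right)}{3} = -2 + \frac{-14 + Q}{3 \left(Q + d\right)}$)
$\sqrt{183 + q{\left(G{\left(4 \right)},3 \right)}} = \sqrt{183 + \frac{-14 - 18 - 5 \left(- \frac{\sqrt{2} \sqrt{4}}{9}\right)}{3 \left(- \frac{\sqrt{2} \sqrt{4}}{9} + 3\right)}} = \sqrt{183 + \frac{-14 - 18 - 5 \left(\left(- \frac{1}{9}\right) \sqrt{2} \cdot 2\right)}{3 \left(\left(- \frac{1}{9}\right) \sqrt{2} \cdot 2 + 3\right)}} = \sqrt{183 + \frac{-14 - 18 - 5 \left(- \frac{2 \sqrt{2}}{9}\right)}{3 \left(- \frac{2 \sqrt{2}}{9} + 3\right)}} = \sqrt{183 + \frac{-14 - 18 + \frac{10 \sqrt{2}}{9}}{3 \left(3 - \frac{2 \sqrt{2}}{9}\right)}} = \sqrt{183 + \frac{-32 + \frac{10 \sqrt{2}}{9}}{3 \left(3 - \frac{2 \sqrt{2}}{9}\right)}}$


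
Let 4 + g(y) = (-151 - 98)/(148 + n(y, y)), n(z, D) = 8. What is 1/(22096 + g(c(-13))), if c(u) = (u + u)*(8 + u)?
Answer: 52/1148701 ≈ 4.5269e-5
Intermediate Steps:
c(u) = 2*u*(8 + u) (c(u) = (2*u)*(8 + u) = 2*u*(8 + u))
g(y) = -291/52 (g(y) = -4 + (-151 - 98)/(148 + 8) = -4 - 249/156 = -4 - 249*1/156 = -4 - 83/52 = -291/52)
1/(22096 + g(c(-13))) = 1/(22096 - 291/52) = 1/(1148701/52) = 52/1148701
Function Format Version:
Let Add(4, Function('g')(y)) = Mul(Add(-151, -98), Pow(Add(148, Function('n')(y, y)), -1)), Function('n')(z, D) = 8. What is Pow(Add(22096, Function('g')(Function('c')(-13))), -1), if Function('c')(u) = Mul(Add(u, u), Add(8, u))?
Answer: Rational(52, 1148701) ≈ 4.5269e-5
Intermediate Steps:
Function('c')(u) = Mul(2, u, Add(8, u)) (Function('c')(u) = Mul(Mul(2, u), Add(8, u)) = Mul(2, u, Add(8, u)))
Function('g')(y) = Rational(-291, 52) (Function('g')(y) = Add(-4, Mul(Add(-151, -98), Pow(Add(148, 8), -1))) = Add(-4, Mul(-249, Pow(156, -1))) = Add(-4, Mul(-249, Rational(1, 156))) = Add(-4, Rational(-83, 52)) = Rational(-291, 52))
Pow(Add(22096, Function('g')(Function('c')(-13))), -1) = Pow(Add(22096, Rational(-291, 52)), -1) = Pow(Rational(1148701, 52), -1) = Rational(52, 1148701)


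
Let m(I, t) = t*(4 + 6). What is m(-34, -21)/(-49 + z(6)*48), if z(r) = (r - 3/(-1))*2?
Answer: -42/163 ≈ -0.25767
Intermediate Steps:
z(r) = 6 + 2*r (z(r) = (r - 3*(-1))*2 = (r + 3)*2 = (3 + r)*2 = 6 + 2*r)
m(I, t) = 10*t (m(I, t) = t*10 = 10*t)
m(-34, -21)/(-49 + z(6)*48) = (10*(-21))/(-49 + (6 + 2*6)*48) = -210/(-49 + (6 + 12)*48) = -210/(-49 + 18*48) = -210/(-49 + 864) = -210/815 = -210*1/815 = -42/163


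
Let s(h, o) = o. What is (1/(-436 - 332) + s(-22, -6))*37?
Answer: -170533/768 ≈ -222.05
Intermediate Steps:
(1/(-436 - 332) + s(-22, -6))*37 = (1/(-436 - 332) - 6)*37 = (1/(-768) - 6)*37 = (-1/768 - 6)*37 = -4609/768*37 = -170533/768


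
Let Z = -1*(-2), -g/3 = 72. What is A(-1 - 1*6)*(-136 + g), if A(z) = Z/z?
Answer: 704/7 ≈ 100.57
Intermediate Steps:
g = -216 (g = -3*72 = -216)
Z = 2
A(z) = 2/z
A(-1 - 1*6)*(-136 + g) = (2/(-1 - 1*6))*(-136 - 216) = (2/(-1 - 6))*(-352) = (2/(-7))*(-352) = (2*(-⅐))*(-352) = -2/7*(-352) = 704/7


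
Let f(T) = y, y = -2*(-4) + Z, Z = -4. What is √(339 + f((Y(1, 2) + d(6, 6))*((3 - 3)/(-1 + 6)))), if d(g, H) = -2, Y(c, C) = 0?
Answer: 7*√7 ≈ 18.520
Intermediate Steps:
y = 4 (y = -2*(-4) - 4 = 8 - 4 = 4)
f(T) = 4
√(339 + f((Y(1, 2) + d(6, 6))*((3 - 3)/(-1 + 6)))) = √(339 + 4) = √343 = 7*√7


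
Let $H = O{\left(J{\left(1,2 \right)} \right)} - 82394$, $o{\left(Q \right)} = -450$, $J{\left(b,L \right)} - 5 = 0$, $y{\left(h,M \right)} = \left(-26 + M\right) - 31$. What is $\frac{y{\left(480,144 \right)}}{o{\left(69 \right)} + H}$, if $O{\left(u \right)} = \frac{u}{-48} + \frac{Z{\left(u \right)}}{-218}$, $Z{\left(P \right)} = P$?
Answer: $- \frac{455184}{433440473} \approx -0.0010502$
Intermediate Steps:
$y{\left(h,M \right)} = -57 + M$
$J{\left(b,L \right)} = 5$ ($J{\left(b,L \right)} = 5 + 0 = 5$)
$O{\left(u \right)} = - \frac{133 u}{5232}$ ($O{\left(u \right)} = \frac{u}{-48} + \frac{u}{-218} = u \left(- \frac{1}{48}\right) + u \left(- \frac{1}{218}\right) = - \frac{u}{48} - \frac{u}{218} = - \frac{133 u}{5232}$)
$H = - \frac{431086073}{5232}$ ($H = \left(- \frac{133}{5232}\right) 5 - 82394 = - \frac{665}{5232} - 82394 = - \frac{431086073}{5232} \approx -82394.0$)
$\frac{y{\left(480,144 \right)}}{o{\left(69 \right)} + H} = \frac{-57 + 144}{-450 - \frac{431086073}{5232}} = \frac{87}{- \frac{433440473}{5232}} = 87 \left(- \frac{5232}{433440473}\right) = - \frac{455184}{433440473}$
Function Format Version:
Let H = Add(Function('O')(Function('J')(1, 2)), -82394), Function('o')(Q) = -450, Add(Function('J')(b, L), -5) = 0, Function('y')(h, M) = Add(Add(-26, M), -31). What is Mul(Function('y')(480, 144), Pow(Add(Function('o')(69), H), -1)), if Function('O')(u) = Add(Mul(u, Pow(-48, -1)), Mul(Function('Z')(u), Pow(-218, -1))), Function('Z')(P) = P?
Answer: Rational(-455184, 433440473) ≈ -0.0010502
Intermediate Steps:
Function('y')(h, M) = Add(-57, M)
Function('J')(b, L) = 5 (Function('J')(b, L) = Add(5, 0) = 5)
Function('O')(u) = Mul(Rational(-133, 5232), u) (Function('O')(u) = Add(Mul(u, Pow(-48, -1)), Mul(u, Pow(-218, -1))) = Add(Mul(u, Rational(-1, 48)), Mul(u, Rational(-1, 218))) = Add(Mul(Rational(-1, 48), u), Mul(Rational(-1, 218), u)) = Mul(Rational(-133, 5232), u))
H = Rational(-431086073, 5232) (H = Add(Mul(Rational(-133, 5232), 5), -82394) = Add(Rational(-665, 5232), -82394) = Rational(-431086073, 5232) ≈ -82394.)
Mul(Function('y')(480, 144), Pow(Add(Function('o')(69), H), -1)) = Mul(Add(-57, 144), Pow(Add(-450, Rational(-431086073, 5232)), -1)) = Mul(87, Pow(Rational(-433440473, 5232), -1)) = Mul(87, Rational(-5232, 433440473)) = Rational(-455184, 433440473)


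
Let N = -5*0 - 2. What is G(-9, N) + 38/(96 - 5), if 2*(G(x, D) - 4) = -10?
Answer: -53/91 ≈ -0.58242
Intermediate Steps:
N = -2 (N = 0 - 2 = -2)
G(x, D) = -1 (G(x, D) = 4 + (½)*(-10) = 4 - 5 = -1)
G(-9, N) + 38/(96 - 5) = -1 + 38/(96 - 5) = -1 + 38/91 = -53/91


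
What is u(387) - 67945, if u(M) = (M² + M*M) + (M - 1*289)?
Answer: 231691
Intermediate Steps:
u(M) = -289 + M + 2*M² (u(M) = (M² + M²) + (M - 289) = 2*M² + (-289 + M) = -289 + M + 2*M²)
u(387) - 67945 = (-289 + 387 + 2*387²) - 67945 = (-289 + 387 + 2*149769) - 67945 = (-289 + 387 + 299538) - 67945 = 299636 - 67945 = 231691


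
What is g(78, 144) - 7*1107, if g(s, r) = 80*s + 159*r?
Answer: 21387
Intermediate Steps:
g(78, 144) - 7*1107 = (80*78 + 159*144) - 7*1107 = (6240 + 22896) - 7749 = 29136 - 7749 = 21387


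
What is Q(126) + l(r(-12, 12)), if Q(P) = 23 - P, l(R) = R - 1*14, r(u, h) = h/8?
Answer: -231/2 ≈ -115.50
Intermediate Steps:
r(u, h) = h/8 (r(u, h) = h*(⅛) = h/8)
l(R) = -14 + R (l(R) = R - 14 = -14 + R)
Q(126) + l(r(-12, 12)) = (23 - 1*126) + (-14 + (⅛)*12) = (23 - 126) + (-14 + 3/2) = -103 - 25/2 = -231/2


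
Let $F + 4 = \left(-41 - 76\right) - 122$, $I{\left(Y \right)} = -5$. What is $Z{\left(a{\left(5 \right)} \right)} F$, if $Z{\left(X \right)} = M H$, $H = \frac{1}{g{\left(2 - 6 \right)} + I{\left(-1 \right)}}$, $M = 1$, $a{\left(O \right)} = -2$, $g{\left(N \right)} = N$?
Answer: $27$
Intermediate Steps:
$F = -243$ ($F = -4 - 239 = -243$)
$H = - \frac{1}{9}$ ($H = \frac{1}{\left(2 - 6\right) - 5} = \frac{1}{-4 - 5} = \frac{1}{-9} = - \frac{1}{9} \approx -0.11111$)
$Z{\left(X \right)} = - \frac{1}{9}$ ($Z{\left(X \right)} = 1 \left(- \frac{1}{9}\right) = - \frac{1}{9}$)
$Z{\left(a{\left(5 \right)} \right)} F = \left(- \frac{1}{9}\right) \left(-243\right) = 27$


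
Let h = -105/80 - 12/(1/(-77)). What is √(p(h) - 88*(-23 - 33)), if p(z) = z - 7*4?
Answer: √93163/4 ≈ 76.307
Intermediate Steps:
h = 14763/16 (h = -105*1/80 - 12/(-1/77) = -21/16 - 12*(-77) = -21/16 + 924 = 14763/16 ≈ 922.69)
p(z) = -28 + z (p(z) = z - 28 = -28 + z)
√(p(h) - 88*(-23 - 33)) = √((-28 + 14763/16) - 88*(-23 - 33)) = √(14315/16 - 88*(-56)) = √(14315/16 + 4928) = √(93163/16) = √93163/4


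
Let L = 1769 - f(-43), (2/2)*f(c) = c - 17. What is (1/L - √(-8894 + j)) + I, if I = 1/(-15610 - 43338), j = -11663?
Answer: 57119/107815892 - I*√20557 ≈ 0.00052978 - 143.38*I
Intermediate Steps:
f(c) = -17 + c (f(c) = c - 17 = -17 + c)
L = 1829 (L = 1769 - (-17 - 43) = 1769 - 1*(-60) = 1769 + 60 = 1829)
I = -1/58948 (I = 1/(-58948) = -1/58948 ≈ -1.6964e-5)
(1/L - √(-8894 + j)) + I = (1/1829 - √(-8894 - 11663)) - 1/58948 = (1/1829 - √(-20557)) - 1/58948 = (1/1829 - I*√20557) - 1/58948 = 57119/107815892 - I*√20557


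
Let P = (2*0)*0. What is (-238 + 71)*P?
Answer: 0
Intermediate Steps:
P = 0 (P = 0*0 = 0)
(-238 + 71)*P = (-238 + 71)*0 = -167*0 = 0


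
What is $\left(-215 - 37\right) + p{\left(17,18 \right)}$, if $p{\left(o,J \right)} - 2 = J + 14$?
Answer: $-218$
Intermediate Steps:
$p{\left(o,J \right)} = 16 + J$ ($p{\left(o,J \right)} = 2 + \left(J + 14\right) = 2 + \left(14 + J\right) = 16 + J$)
$\left(-215 - 37\right) + p{\left(17,18 \right)} = \left(-215 - 37\right) + \left(16 + 18\right) = -252 + 34 = -218$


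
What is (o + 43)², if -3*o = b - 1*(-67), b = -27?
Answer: 7921/9 ≈ 880.11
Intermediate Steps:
o = -40/3 (o = -(-27 - 1*(-67))/3 = -(-27 + 67)/3 = -⅓*40 = -40/3 ≈ -13.333)
(o + 43)² = (-40/3 + 43)² = (89/3)² = 7921/9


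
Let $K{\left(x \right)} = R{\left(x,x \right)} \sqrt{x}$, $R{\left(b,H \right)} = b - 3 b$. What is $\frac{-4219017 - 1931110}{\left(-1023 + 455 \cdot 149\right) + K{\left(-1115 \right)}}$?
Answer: $- \frac{102664070011}{2500820871} + \frac{6857391605 i \sqrt{1115}}{5001641742} \approx -41.052 + 45.781 i$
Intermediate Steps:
$R{\left(b,H \right)} = - 2 b$
$K{\left(x \right)} = - 2 x^{\frac{3}{2}}$ ($K{\left(x \right)} = - 2 x \sqrt{x} = - 2 x^{\frac{3}{2}}$)
$\frac{-4219017 - 1931110}{\left(-1023 + 455 \cdot 149\right) + K{\left(-1115 \right)}} = \frac{-4219017 - 1931110}{\left(-1023 + 455 \cdot 149\right) - 2 \left(-1115\right)^{\frac{3}{2}}} = - \frac{6150127}{\left(-1023 + 67795\right) - 2 \left(- 1115 i \sqrt{1115}\right)} = - \frac{6150127}{66772 + 2230 i \sqrt{1115}}$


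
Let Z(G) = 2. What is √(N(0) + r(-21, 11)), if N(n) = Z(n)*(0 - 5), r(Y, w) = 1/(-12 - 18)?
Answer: I*√9030/30 ≈ 3.1675*I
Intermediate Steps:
r(Y, w) = -1/30 (r(Y, w) = 1/(-30) = -1/30)
N(n) = -10 (N(n) = 2*(0 - 5) = 2*(-5) = -10)
√(N(0) + r(-21, 11)) = √(-10 - 1/30) = √(-301/30) = I*√9030/30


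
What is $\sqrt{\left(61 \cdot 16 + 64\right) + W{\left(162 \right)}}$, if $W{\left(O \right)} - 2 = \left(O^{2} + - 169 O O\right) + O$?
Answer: $22 i \sqrt{9107} \approx 2099.5 i$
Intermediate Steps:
$W{\left(O \right)} = 2 + O - 168 O^{2}$ ($W{\left(O \right)} = 2 + \left(\left(O^{2} + - 169 O O\right) + O\right) = 2 + \left(\left(O^{2} - 169 O^{2}\right) + O\right) = 2 - \left(- O + 168 O^{2}\right) = 2 + O - 168 O^{2}$)
$\sqrt{\left(61 \cdot 16 + 64\right) + W{\left(162 \right)}} = \sqrt{\left(61 \cdot 16 + 64\right) + \left(2 + 162 - 168 \cdot 162^{2}\right)} = \sqrt{\left(976 + 64\right) + \left(2 + 162 - 4408992\right)} = \sqrt{1040 + \left(2 + 162 - 4408992\right)} = \sqrt{1040 - 4408828} = \sqrt{-4407788} = 22 i \sqrt{9107}$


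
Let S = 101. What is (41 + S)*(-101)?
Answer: -14342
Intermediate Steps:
(41 + S)*(-101) = (41 + 101)*(-101) = 142*(-101) = -14342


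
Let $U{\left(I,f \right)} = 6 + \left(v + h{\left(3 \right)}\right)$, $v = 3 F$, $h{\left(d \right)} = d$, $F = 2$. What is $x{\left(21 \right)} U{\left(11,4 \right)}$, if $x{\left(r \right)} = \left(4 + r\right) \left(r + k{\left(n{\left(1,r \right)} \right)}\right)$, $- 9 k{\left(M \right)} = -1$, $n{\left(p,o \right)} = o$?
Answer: $\frac{23750}{3} \approx 7916.7$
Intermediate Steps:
$k{\left(M \right)} = \frac{1}{9}$ ($k{\left(M \right)} = \left(- \frac{1}{9}\right) \left(-1\right) = \frac{1}{9}$)
$v = 6$ ($v = 3 \cdot 2 = 6$)
$x{\left(r \right)} = \left(4 + r\right) \left(\frac{1}{9} + r\right)$ ($x{\left(r \right)} = \left(4 + r\right) \left(r + \frac{1}{9}\right) = \left(4 + r\right) \left(\frac{1}{9} + r\right)$)
$U{\left(I,f \right)} = 15$ ($U{\left(I,f \right)} = 6 + \left(6 + 3\right) = 6 + 9 = 15$)
$x{\left(21 \right)} U{\left(11,4 \right)} = \left(\frac{4}{9} + 21^{2} + \frac{37}{9} \cdot 21\right) 15 = \left(\frac{4}{9} + 441 + \frac{259}{3}\right) 15 = \frac{4750}{9} \cdot 15 = \frac{23750}{3}$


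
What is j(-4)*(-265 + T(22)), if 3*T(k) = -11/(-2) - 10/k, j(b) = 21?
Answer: -121653/22 ≈ -5529.7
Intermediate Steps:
T(k) = 11/6 - 10/(3*k) (T(k) = (-11/(-2) - 10/k)/3 = (-11*(-1/2) - 10/k)/3 = (11/2 - 10/k)/3 = 11/6 - 10/(3*k))
j(-4)*(-265 + T(22)) = 21*(-265 + (1/6)*(-20 + 11*22)/22) = 21*(-265 + (1/6)*(1/22)*(-20 + 242)) = 21*(-265 + (1/6)*(1/22)*222) = 21*(-265 + 37/22) = 21*(-5793/22) = -121653/22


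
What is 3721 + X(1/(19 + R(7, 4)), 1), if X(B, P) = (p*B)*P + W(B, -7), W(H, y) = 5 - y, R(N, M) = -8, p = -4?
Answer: 41059/11 ≈ 3732.6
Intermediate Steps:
X(B, P) = 12 - 4*B*P (X(B, P) = (-4*B)*P + (5 - 1*(-7)) = -4*B*P + (5 + 7) = -4*B*P + 12 = 12 - 4*B*P)
3721 + X(1/(19 + R(7, 4)), 1) = 3721 + (12 - 4*1/(19 - 8)) = 3721 + (12 - 4*1/11) = 3721 + (12 - 4*1/11*1) = 3721 + (12 - 4/11) = 3721 + 128/11 = 41059/11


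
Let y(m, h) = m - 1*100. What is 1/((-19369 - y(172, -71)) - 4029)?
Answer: -1/23470 ≈ -4.2608e-5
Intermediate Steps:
y(m, h) = -100 + m (y(m, h) = m - 100 = -100 + m)
1/((-19369 - y(172, -71)) - 4029) = 1/((-19369 - (-100 + 172)) - 4029) = 1/((-19369 - 1*72) - 4029) = 1/((-19369 - 72) - 4029) = 1/(-19441 - 4029) = 1/(-23470) = -1/23470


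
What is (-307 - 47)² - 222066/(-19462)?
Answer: 1219561029/9731 ≈ 1.2533e+5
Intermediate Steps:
(-307 - 47)² - 222066/(-19462) = (-354)² - 222066*(-1)/19462 = 125316 - 1*(-111033/9731) = 125316 + 111033/9731 = 1219561029/9731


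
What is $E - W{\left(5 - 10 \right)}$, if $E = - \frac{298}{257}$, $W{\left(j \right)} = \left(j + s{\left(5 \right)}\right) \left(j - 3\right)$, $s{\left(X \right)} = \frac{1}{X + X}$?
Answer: $- \frac{51862}{1285} \approx -40.36$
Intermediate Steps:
$s{\left(X \right)} = \frac{1}{2 X}$
$W{\left(j \right)} = \left(-3 + j\right) \left(\frac{1}{10} + j\right)$ ($W{\left(j \right)} = \left(j + \frac{1}{2 \cdot 5}\right) \left(j - 3\right) = \left(j + \frac{1}{2} \cdot \frac{1}{5}\right) \left(-3 + j\right) = \left(j + \frac{1}{10}\right) \left(-3 + j\right) = \left(\frac{1}{10} + j\right) \left(-3 + j\right) = \left(-3 + j\right) \left(\frac{1}{10} + j\right)$)
$E = - \frac{298}{257}$ ($E = \left(-298\right) \frac{1}{257} = - \frac{298}{257} \approx -1.1595$)
$E - W{\left(5 - 10 \right)} = - \frac{298}{257} - \left(- \frac{3}{10} + \left(5 - 10\right)^{2} - \frac{29 \left(5 - 10\right)}{10}\right) = - \frac{298}{257} - \left(- \frac{3}{10} + \left(-5\right)^{2} - - \frac{29}{2}\right) = - \frac{298}{257} - \left(- \frac{3}{10} + 25 + \frac{29}{2}\right) = - \frac{298}{257} - \frac{196}{5} = - \frac{51862}{1285}$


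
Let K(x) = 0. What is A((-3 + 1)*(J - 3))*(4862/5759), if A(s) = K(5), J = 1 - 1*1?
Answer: 0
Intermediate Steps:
J = 0 (J = 1 - 1 = 0)
A(s) = 0
A((-3 + 1)*(J - 3))*(4862/5759) = 0*(4862/5759) = 0*(4862*(1/5759)) = 0*(374/443) = 0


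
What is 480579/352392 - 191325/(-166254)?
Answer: 8184421137/3254809976 ≈ 2.5146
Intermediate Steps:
480579/352392 - 191325/(-166254) = 480579*(1/352392) - 191325*(-1/166254) = 160193/117464 + 63775/55418 = 8184421137/3254809976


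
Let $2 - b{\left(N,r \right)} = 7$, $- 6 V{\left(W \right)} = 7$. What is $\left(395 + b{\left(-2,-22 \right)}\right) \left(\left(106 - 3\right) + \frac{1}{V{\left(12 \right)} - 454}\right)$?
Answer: $\frac{109701930}{2731} \approx 40169.0$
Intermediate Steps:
$V{\left(W \right)} = - \frac{7}{6}$ ($V{\left(W \right)} = \left(- \frac{1}{6}\right) 7 = - \frac{7}{6}$)
$b{\left(N,r \right)} = -5$ ($b{\left(N,r \right)} = 2 - 7 = -5$)
$\left(395 + b{\left(-2,-22 \right)}\right) \left(\left(106 - 3\right) + \frac{1}{V{\left(12 \right)} - 454}\right) = \left(395 - 5\right) \left(\left(106 - 3\right) + \frac{1}{- \frac{7}{6} - 454}\right) = 390 \left(\left(106 + \left(0 - 3\right)\right) + \frac{1}{- \frac{2731}{6}}\right) = 390 \left(\left(106 - 3\right) - \frac{6}{2731}\right) = 390 \left(103 - \frac{6}{2731}\right) = 390 \cdot \frac{281287}{2731} = \frac{109701930}{2731}$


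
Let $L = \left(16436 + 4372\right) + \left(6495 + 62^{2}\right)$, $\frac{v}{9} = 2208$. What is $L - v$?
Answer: $11275$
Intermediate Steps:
$v = 19872$ ($v = 9 \cdot 2208 = 19872$)
$L = 31147$ ($L = 20808 + \left(6495 + 3844\right) = 20808 + 10339 = 31147$)
$L - v = 31147 - 19872 = 11275$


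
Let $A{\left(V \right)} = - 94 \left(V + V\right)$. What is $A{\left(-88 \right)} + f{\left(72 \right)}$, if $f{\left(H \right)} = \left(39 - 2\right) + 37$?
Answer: $16618$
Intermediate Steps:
$A{\left(V \right)} = - 188 V$ ($A{\left(V \right)} = - 94 \cdot 2 V = - 188 V$)
$f{\left(H \right)} = 74$ ($f{\left(H \right)} = 37 + 37 = 74$)
$A{\left(-88 \right)} + f{\left(72 \right)} = \left(-188\right) \left(-88\right) + 74 = 16544 + 74 = 16618$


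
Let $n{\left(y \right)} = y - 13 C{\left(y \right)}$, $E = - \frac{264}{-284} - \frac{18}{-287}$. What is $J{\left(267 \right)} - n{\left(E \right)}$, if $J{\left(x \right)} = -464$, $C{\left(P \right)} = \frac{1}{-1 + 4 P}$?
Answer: $- \frac{567876991767}{1232869631} \approx -460.61$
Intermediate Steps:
$E = \frac{20220}{20377}$ ($E = \left(-264\right) \left(- \frac{1}{284}\right) - - \frac{18}{287} = \frac{66}{71} + \frac{18}{287} = \frac{20220}{20377} \approx 0.9923$)
$n{\left(y \right)} = y - \frac{13}{-1 + 4 y}$
$J{\left(267 \right)} - n{\left(E \right)} = -464 - \left(\frac{20220}{20377} - \frac{13}{-1 + 4 \cdot \frac{20220}{20377}}\right) = -464 - \left(\frac{20220}{20377} - \frac{13}{-1 + \frac{80880}{20377}}\right) = -464 - \left(\frac{20220}{20377} - \frac{13}{\frac{60503}{20377}}\right) = -464 - \left(\frac{20220}{20377} - \frac{264901}{60503}\right) = -464 - - \frac{4174517017}{1232869631} = -464 + \frac{4174517017}{1232869631} = - \frac{567876991767}{1232869631}$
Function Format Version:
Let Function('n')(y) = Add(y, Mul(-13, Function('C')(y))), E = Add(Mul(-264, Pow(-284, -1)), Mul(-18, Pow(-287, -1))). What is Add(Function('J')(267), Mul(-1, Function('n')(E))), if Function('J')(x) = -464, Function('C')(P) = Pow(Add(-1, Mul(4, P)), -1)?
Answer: Rational(-567876991767, 1232869631) ≈ -460.61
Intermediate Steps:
E = Rational(20220, 20377) (E = Add(Mul(-264, Rational(-1, 284)), Mul(-18, Rational(-1, 287))) = Add(Rational(66, 71), Rational(18, 287)) = Rational(20220, 20377) ≈ 0.99230)
Function('n')(y) = Add(y, Mul(-13, Pow(Add(-1, Mul(4, y)), -1)))
Add(Function('J')(267), Mul(-1, Function('n')(E))) = Add(-464, Mul(-1, Add(Rational(20220, 20377), Mul(-13, Pow(Add(-1, Mul(4, Rational(20220, 20377))), -1))))) = Add(-464, Mul(-1, Add(Rational(20220, 20377), Mul(-13, Pow(Add(-1, Rational(80880, 20377)), -1))))) = Add(-464, Mul(-1, Add(Rational(20220, 20377), Mul(-13, Pow(Rational(60503, 20377), -1))))) = Add(-464, Mul(-1, Add(Rational(20220, 20377), Mul(-13, Rational(20377, 60503))))) = Add(-464, Mul(-1, Add(Rational(20220, 20377), Rational(-264901, 60503)))) = Add(-464, Mul(-1, Rational(-4174517017, 1232869631))) = Add(-464, Rational(4174517017, 1232869631)) = Rational(-567876991767, 1232869631)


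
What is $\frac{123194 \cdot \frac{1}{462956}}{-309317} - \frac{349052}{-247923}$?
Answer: $\frac{1922472002803717}{1365485135711346} \approx 1.4079$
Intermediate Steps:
$\frac{123194 \cdot \frac{1}{462956}}{-309317} - \frac{349052}{-247923} = 123194 \cdot \frac{1}{462956} \left(- \frac{1}{309317}\right) - - \frac{349052}{247923} = \frac{61597}{231478} \left(- \frac{1}{309317}\right) + \frac{349052}{247923} = - \frac{61597}{71600080526} + \frac{349052}{247923} = \frac{1922472002803717}{1365485135711346}$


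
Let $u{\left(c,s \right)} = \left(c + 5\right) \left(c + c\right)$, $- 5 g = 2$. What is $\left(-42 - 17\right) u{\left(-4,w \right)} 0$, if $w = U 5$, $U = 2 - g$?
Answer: $0$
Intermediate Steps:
$g = - \frac{2}{5}$ ($g = \left(- \frac{1}{5}\right) 2 = - \frac{2}{5} \approx -0.4$)
$U = \frac{12}{5}$ ($U = 2 - - \frac{2}{5} = 2 + \frac{2}{5} = \frac{12}{5} \approx 2.4$)
$w = 12$ ($w = \frac{12}{5} \cdot 5 = 12$)
$u{\left(c,s \right)} = 2 c \left(5 + c\right)$ ($u{\left(c,s \right)} = \left(5 + c\right) 2 c = 2 c \left(5 + c\right)$)
$\left(-42 - 17\right) u{\left(-4,w \right)} 0 = \left(-42 - 17\right) 2 \left(-4\right) \left(5 - 4\right) 0 = - 59 \cdot 2 \left(-4\right) 1 \cdot 0 = \left(-59\right) \left(-8\right) 0 = 472 \cdot 0 = 0$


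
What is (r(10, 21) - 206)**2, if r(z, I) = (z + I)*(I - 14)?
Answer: 121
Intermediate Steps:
r(z, I) = (-14 + I)*(I + z) (r(z, I) = (I + z)*(-14 + I) = (-14 + I)*(I + z))
(r(10, 21) - 206)**2 = ((21**2 - 14*21 - 14*10 + 21*10) - 206)**2 = ((441 - 294 - 140 + 210) - 206)**2 = (217 - 206)**2 = 11**2 = 121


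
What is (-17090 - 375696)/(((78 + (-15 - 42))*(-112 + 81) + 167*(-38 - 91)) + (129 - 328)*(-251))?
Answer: -392786/27755 ≈ -14.152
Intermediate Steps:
(-17090 - 375696)/(((78 + (-15 - 42))*(-112 + 81) + 167*(-38 - 91)) + (129 - 328)*(-251)) = -392786/(((78 - 57)*(-31) + 167*(-129)) - 199*(-251)) = -392786/((21*(-31) - 21543) + 49949) = -392786/((-651 - 21543) + 49949) = -392786/(-22194 + 49949) = -392786/27755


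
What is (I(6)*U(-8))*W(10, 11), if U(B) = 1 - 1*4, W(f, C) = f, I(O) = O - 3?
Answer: -90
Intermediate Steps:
I(O) = -3 + O
U(B) = -3 (U(B) = 1 - 4 = -3)
(I(6)*U(-8))*W(10, 11) = ((-3 + 6)*(-3))*10 = (3*(-3))*10 = -9*10 = -90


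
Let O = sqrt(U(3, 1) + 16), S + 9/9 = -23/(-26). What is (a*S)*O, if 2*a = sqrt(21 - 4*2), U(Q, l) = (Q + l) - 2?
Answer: -9*sqrt(26)/52 ≈ -0.88252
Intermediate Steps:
U(Q, l) = -2 + Q + l
a = sqrt(13)/2 (a = sqrt(21 - 4*2)/2 = sqrt(21 - 8)/2 = sqrt(13)/2 ≈ 1.8028)
S = -3/26 (S = -1 - 23/(-26) = -1 - 23*(-1/26) = -1 + 23/26 = -3/26 ≈ -0.11538)
O = 3*sqrt(2) (O = sqrt((-2 + 3 + 1) + 16) = sqrt(2 + 16) = sqrt(18) = 3*sqrt(2) ≈ 4.2426)
(a*S)*O = ((sqrt(13)/2)*(-3/26))*(3*sqrt(2)) = (-3*sqrt(13)/52)*(3*sqrt(2)) = -9*sqrt(26)/52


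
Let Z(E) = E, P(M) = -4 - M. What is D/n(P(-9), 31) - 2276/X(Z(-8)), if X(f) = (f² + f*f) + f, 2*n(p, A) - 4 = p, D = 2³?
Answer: -1547/90 ≈ -17.189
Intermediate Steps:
D = 8
n(p, A) = 2 + p/2
X(f) = f + 2*f² (X(f) = (f² + f²) + f = 2*f² + f = f + 2*f²)
D/n(P(-9), 31) - 2276/X(Z(-8)) = 8/(2 + (-4 - 1*(-9))/2) - 2276*(-1/(8*(1 + 2*(-8)))) = 8/(2 + (-4 + 9)/2) - 2276*(-1/(8*(1 - 16))) = 8/(2 + (½)*5) - 2276/((-8*(-15))) = 8/(2 + 5/2) - 2276/120 = 8/(9/2) - 2276*1/120 = 8*(2/9) - 569/30 = 16/9 - 569/30 = -1547/90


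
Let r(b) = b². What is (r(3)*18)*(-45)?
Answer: -7290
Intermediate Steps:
(r(3)*18)*(-45) = (3²*18)*(-45) = (9*18)*(-45) = 162*(-45) = -7290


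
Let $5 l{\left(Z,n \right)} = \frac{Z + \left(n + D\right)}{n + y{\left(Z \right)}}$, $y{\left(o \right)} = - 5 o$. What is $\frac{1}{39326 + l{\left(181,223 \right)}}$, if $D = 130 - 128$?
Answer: $\frac{1705}{67050627} \approx 2.5429 \cdot 10^{-5}$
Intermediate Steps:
$D = 2$ ($D = 130 - 128 = 2$)
$l{\left(Z,n \right)} = \frac{2 + Z + n}{5 \left(n - 5 Z\right)}$ ($l{\left(Z,n \right)} = \frac{\left(Z + \left(n + 2\right)\right) \frac{1}{n - 5 Z}}{5} = \frac{\left(Z + \left(2 + n\right)\right) \frac{1}{n - 5 Z}}{5} = \frac{\left(2 + Z + n\right) \frac{1}{n - 5 Z}}{5} = \frac{\frac{1}{n - 5 Z} \left(2 + Z + n\right)}{5} = \frac{2 + Z + n}{5 \left(n - 5 Z\right)}$)
$\frac{1}{39326 + l{\left(181,223 \right)}} = \frac{1}{39326 + \frac{2 + 181 + 223}{5 \left(223 - 905\right)}} = \frac{1}{39326 + \frac{1}{5} \frac{1}{223 - 905} \cdot 406} = \frac{1}{39326 + \frac{1}{5} \frac{1}{-682} \cdot 406} = \frac{1}{39326 + \frac{1}{5} \left(- \frac{1}{682}\right) 406} = \frac{1}{39326 - \frac{203}{1705}} = \frac{1}{\frac{67050627}{1705}} = \frac{1705}{67050627}$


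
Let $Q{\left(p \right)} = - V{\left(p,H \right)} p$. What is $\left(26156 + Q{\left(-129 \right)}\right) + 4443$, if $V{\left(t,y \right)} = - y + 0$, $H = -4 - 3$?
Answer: $31502$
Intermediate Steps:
$H = -7$ ($H = -4 - 3 = -7$)
$V{\left(t,y \right)} = - y$
$Q{\left(p \right)} = - 7 p$ ($Q{\left(p \right)} = - \left(-1\right) \left(-7\right) p = \left(-1\right) 7 p = - 7 p$)
$\left(26156 + Q{\left(-129 \right)}\right) + 4443 = \left(26156 - -903\right) + 4443 = \left(26156 + 903\right) + 4443 = 27059 + 4443 = 31502$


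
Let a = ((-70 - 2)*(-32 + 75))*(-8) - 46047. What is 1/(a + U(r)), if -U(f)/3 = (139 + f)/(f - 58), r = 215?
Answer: -157/3341865 ≈ -4.6980e-5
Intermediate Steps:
U(f) = -3*(139 + f)/(-58 + f) (U(f) = -3*(139 + f)/(f - 58) = -3*(139 + f)/(-58 + f))
a = -21279 (a = -72*43*(-8) - 46047 = -3096*(-8) - 46047 = 24768 - 46047 = -21279)
1/(a + U(r)) = 1/(-21279 + 3*(-139 - 1*215)/(-58 + 215)) = 1/(-21279 + 3*(-139 - 215)/157) = 1/(-21279 + 3*(1/157)*(-354)) = 1/(-21279 - 1062/157) = 1/(-3341865/157) = -157/3341865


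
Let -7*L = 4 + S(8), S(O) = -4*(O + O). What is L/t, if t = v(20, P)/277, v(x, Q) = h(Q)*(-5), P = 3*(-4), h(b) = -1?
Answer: 3324/7 ≈ 474.86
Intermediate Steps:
P = -12
S(O) = -8*O
v(x, Q) = 5 (v(x, Q) = -1*(-5) = 5)
L = 60/7 (L = -(4 - 8*8)/7 = -(4 - 64)/7 = -1/7*(-60) = 60/7 ≈ 8.5714)
t = 5/277 ≈ 0.018051
L/t = 60/(7*(5/277)) = (60/7)*(277/5) = 3324/7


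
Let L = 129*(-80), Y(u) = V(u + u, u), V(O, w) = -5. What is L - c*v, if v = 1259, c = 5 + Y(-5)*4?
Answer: 8565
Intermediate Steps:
Y(u) = -5
c = -15 (c = 5 - 5*4 = 5 - 20 = -15)
L = -10320
L - c*v = -10320 - (-15)*1259 = -10320 - 1*(-18885) = -10320 + 18885 = 8565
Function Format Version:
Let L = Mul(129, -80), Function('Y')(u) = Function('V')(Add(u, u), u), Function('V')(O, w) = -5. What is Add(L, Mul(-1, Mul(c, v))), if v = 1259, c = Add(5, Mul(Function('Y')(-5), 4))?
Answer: 8565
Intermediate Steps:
Function('Y')(u) = -5
c = -15 (c = Add(5, Mul(-5, 4)) = Add(5, -20) = -15)
L = -10320
Add(L, Mul(-1, Mul(c, v))) = Add(-10320, Mul(-1, Mul(-15, 1259))) = Add(-10320, Mul(-1, -18885)) = Add(-10320, 18885) = 8565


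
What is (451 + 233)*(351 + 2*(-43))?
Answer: 181260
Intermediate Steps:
(451 + 233)*(351 + 2*(-43)) = 684*(351 - 86) = 684*265 = 181260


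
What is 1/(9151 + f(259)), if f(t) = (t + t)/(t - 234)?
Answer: 25/229293 ≈ 0.00010903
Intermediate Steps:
f(t) = 2*t/(-234 + t) (f(t) = (2*t)/(-234 + t) = 2*t/(-234 + t))
1/(9151 + f(259)) = 1/(9151 + 2*259/(-234 + 259)) = 1/(9151 + 2*259/25) = 1/(9151 + 2*259*(1/25)) = 1/(9151 + 518/25) = 1/(229293/25) = 25/229293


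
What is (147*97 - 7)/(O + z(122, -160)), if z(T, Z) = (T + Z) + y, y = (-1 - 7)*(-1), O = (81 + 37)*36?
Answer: 7126/2109 ≈ 3.3789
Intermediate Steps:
O = 4248 (O = 118*36 = 4248)
y = 8 (y = -8*(-1) = 8)
z(T, Z) = 8 + T + Z (z(T, Z) = (T + Z) + 8 = 8 + T + Z)
(147*97 - 7)/(O + z(122, -160)) = (147*97 - 7)/(4248 + (8 + 122 - 160)) = (14259 - 7)/(4248 - 30) = 14252/4218 = 14252*(1/4218) = 7126/2109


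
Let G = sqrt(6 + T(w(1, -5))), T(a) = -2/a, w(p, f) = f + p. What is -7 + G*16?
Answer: -7 + 8*sqrt(26) ≈ 33.792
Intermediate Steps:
G = sqrt(26)/2 (G = sqrt(6 - 2/(-5 + 1)) = sqrt(6 - 2/(-4)) = sqrt(6 - 2*(-1/4)) = sqrt(6 + 1/2) = sqrt(13/2) = sqrt(26)/2 ≈ 2.5495)
-7 + G*16 = -7 + (sqrt(26)/2)*16 = -7 + 8*sqrt(26)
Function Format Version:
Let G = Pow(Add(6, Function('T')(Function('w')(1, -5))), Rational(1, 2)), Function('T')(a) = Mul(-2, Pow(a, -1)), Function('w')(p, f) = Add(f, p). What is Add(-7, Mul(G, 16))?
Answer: Add(-7, Mul(8, Pow(26, Rational(1, 2)))) ≈ 33.792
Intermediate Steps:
G = Mul(Rational(1, 2), Pow(26, Rational(1, 2))) (G = Pow(Add(6, Mul(-2, Pow(Add(-5, 1), -1))), Rational(1, 2)) = Pow(Add(6, Mul(-2, Pow(-4, -1))), Rational(1, 2)) = Pow(Add(6, Mul(-2, Rational(-1, 4))), Rational(1, 2)) = Pow(Add(6, Rational(1, 2)), Rational(1, 2)) = Pow(Rational(13, 2), Rational(1, 2)) = Mul(Rational(1, 2), Pow(26, Rational(1, 2))) ≈ 2.5495)
Add(-7, Mul(G, 16)) = Add(-7, Mul(Mul(Rational(1, 2), Pow(26, Rational(1, 2))), 16)) = Add(-7, Mul(8, Pow(26, Rational(1, 2))))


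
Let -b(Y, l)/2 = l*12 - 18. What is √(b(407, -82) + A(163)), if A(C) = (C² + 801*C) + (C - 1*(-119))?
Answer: √159418 ≈ 399.27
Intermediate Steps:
b(Y, l) = 36 - 24*l (b(Y, l) = -2*(l*12 - 18) = -2*(12*l - 18) = -2*(-18 + 12*l) = 36 - 24*l)
A(C) = 119 + C² + 802*C (A(C) = (C² + 801*C) + (C + 119) = (C² + 801*C) + (119 + C) = 119 + C² + 802*C)
√(b(407, -82) + A(163)) = √((36 - 24*(-82)) + (119 + 163² + 802*163)) = √((36 + 1968) + (119 + 26569 + 130726)) = √(2004 + 157414) = √159418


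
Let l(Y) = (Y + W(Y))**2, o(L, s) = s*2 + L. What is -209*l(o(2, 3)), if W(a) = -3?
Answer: -5225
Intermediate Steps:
o(L, s) = L + 2*s (o(L, s) = 2*s + L = L + 2*s)
l(Y) = (-3 + Y)**2 (l(Y) = (Y - 3)**2 = (-3 + Y)**2)
-209*l(o(2, 3)) = -209*(-3 + (2 + 2*3))**2 = -209*(-3 + (2 + 6))**2 = -209*(-3 + 8)**2 = -209*5**2 = -209*25 = -19*275 = -5225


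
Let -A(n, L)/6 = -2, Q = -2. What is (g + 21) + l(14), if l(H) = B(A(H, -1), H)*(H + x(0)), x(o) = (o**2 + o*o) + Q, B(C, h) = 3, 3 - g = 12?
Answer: 48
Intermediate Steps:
g = -9 (g = 3 - 1*12 = 3 - 12 = -9)
A(n, L) = 12 (A(n, L) = -6*(-2) = 12)
x(o) = -2 + 2*o**2 (x(o) = (o**2 + o*o) - 2 = (o**2 + o**2) - 2 = 2*o**2 - 2 = -2 + 2*o**2)
l(H) = -6 + 3*H (l(H) = 3*(H + (-2 + 2*0**2)) = 3*(H + (-2 + 2*0)) = 3*(H + (-2 + 0)) = 3*(H - 2) = 3*(-2 + H) = -6 + 3*H)
(g + 21) + l(14) = (-9 + 21) + (-6 + 3*14) = 12 + (-6 + 42) = 12 + 36 = 48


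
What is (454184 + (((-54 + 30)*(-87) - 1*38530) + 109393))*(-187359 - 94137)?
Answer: -148386393960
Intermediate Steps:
(454184 + (((-54 + 30)*(-87) - 1*38530) + 109393))*(-187359 - 94137) = (454184 + ((-24*(-87) - 38530) + 109393))*(-281496) = (454184 + ((2088 - 38530) + 109393))*(-281496) = (454184 + (-36442 + 109393))*(-281496) = (454184 + 72951)*(-281496) = 527135*(-281496) = -148386393960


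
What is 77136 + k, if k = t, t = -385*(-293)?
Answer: 189941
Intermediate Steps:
t = 112805
k = 112805
77136 + k = 77136 + 112805 = 189941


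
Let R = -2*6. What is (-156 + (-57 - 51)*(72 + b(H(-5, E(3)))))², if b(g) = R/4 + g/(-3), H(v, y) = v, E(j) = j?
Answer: 60652944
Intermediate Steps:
R = -12
b(g) = -3 - g/3 (b(g) = -12/4 + g/(-3) = -12*¼ + g*(-⅓) = -3 - g/3)
(-156 + (-57 - 51)*(72 + b(H(-5, E(3)))))² = (-156 + (-57 - 51)*(72 + (-3 - ⅓*(-5))))² = (-156 - 108*(72 + (-3 + 5/3)))² = (-156 - 108*(72 - 4/3))² = (-156 - 108*212/3)² = (-156 - 7632)² = (-7788)² = 60652944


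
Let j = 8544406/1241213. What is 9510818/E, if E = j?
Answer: 5902475471117/4272203 ≈ 1.3816e+6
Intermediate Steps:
j = 8544406/1241213 (j = 8544406*(1/1241213) = 8544406/1241213 ≈ 6.8839)
E = 8544406/1241213 ≈ 6.8839
9510818/E = 9510818/(8544406/1241213) = 9510818*(1241213/8544406) = 5902475471117/4272203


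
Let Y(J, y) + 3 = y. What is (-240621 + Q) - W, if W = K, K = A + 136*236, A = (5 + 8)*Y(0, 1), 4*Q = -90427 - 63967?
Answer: -622579/2 ≈ -3.1129e+5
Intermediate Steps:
Y(J, y) = -3 + y
Q = -77197/2 (Q = (-90427 - 63967)/4 = (1/4)*(-154394) = -77197/2 ≈ -38599.)
A = -26 (A = (5 + 8)*(-3 + 1) = 13*(-2) = -26)
K = 32070 (K = -26 + 136*236 = -26 + 32096 = 32070)
W = 32070
(-240621 + Q) - W = (-240621 - 77197/2) - 1*32070 = -558439/2 - 32070 = -622579/2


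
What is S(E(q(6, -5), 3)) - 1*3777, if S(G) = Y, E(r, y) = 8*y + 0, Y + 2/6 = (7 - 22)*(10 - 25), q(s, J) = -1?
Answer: -10657/3 ≈ -3552.3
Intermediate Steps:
Y = 674/3 (Y = -1/3 + (7 - 22)*(10 - 25) = -1/3 - 15*(-15) = -1/3 + 225 = 674/3 ≈ 224.67)
E(r, y) = 8*y
S(G) = 674/3
S(E(q(6, -5), 3)) - 1*3777 = 674/3 - 1*3777 = 674/3 - 3777 = -10657/3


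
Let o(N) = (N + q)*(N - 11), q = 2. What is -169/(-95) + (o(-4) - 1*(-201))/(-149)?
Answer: 3236/14155 ≈ 0.22861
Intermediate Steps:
o(N) = (-11 + N)*(2 + N) (o(N) = (N + 2)*(N - 11) = (2 + N)*(-11 + N) = (-11 + N)*(2 + N))
-169/(-95) + (o(-4) - 1*(-201))/(-149) = -169/(-95) + ((-22 + (-4)² - 9*(-4)) - 1*(-201))/(-149) = -169*(-1/95) + ((-22 + 16 + 36) + 201)*(-1/149) = 169/95 + (30 + 201)*(-1/149) = 169/95 + 231*(-1/149) = 169/95 - 231/149 = 3236/14155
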